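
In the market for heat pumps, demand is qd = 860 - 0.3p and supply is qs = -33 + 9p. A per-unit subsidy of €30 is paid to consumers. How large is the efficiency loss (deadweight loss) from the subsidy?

Pre-subsidy: 860 - 0.3p = -33 + 9p gives p* = 8930/93, q* = 25767/31.
With the rebate, buyers effectively pay pb = ps − 30, where ps is the price sellers receive.
Demand in terms of ps becomes qd = 860 − 0.3(ps − 30) = 869 - 0.3ps. Setting this equal to supply: 869 - 0.3ps = -33 + 9ps, so ps = 9020/93.
Buyers pay pb = 9020/93 − 30 = 6230/93; q' = -33 + 9·(9020/93) = 26037/31.
The subsidy expands output by 26037/31 − 25767/31 = 270/31 past the efficient level; on those units the gap between marginal cost and willingness to pay runs from 0 up to 30.
DWL = ½ × 30 × 270/31 = 4050/31.

Deadweight loss = 4050/31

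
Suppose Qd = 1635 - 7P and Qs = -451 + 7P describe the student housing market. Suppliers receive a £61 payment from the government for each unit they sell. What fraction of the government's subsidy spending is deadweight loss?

DWL / government spending = 427/3222

Pre-subsidy: 1635 - 7P = -451 + 7P gives P* = 149, Q* = 592.
With the subsidy, sellers receive Ps = Pb + 61 for each unit, where Pb is the price buyers pay.
Supply in terms of Pb becomes Qs = -451 + 7(Pb + 61) = -24 + 7Pb. Setting this equal to demand: 1635 - 7Pb = -24 + 7Pb, so Pb = 118.5.
Sellers receive Ps = 118.5 + 61 = 179.5; Q' = 1635 − 7·118.5 = 805.5.
ΔCS = ½(592 + 805.5)(149 − 118.5) = 21311.875; ΔPS = ½(592 + 805.5)(179.5 − 149) = 21311.875.
Government spending = 61 × 805.5 = 49135.5.
DWL = ½ × 61 × (805.5 − 592) = 6511.75; fraction = 6511.75 / 49135.5 = 427/3222.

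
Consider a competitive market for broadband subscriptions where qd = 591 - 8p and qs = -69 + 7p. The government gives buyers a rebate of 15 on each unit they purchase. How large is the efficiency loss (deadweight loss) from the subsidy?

Pre-subsidy: 591 - 8p = -69 + 7p gives p* = 44, q* = 239.
With the rebate, buyers effectively pay pb = ps − 15, where ps is the price sellers receive.
Demand in terms of ps becomes qd = 591 − 8(ps − 15) = 711 - 8ps. Setting this equal to supply: 711 - 8ps = -69 + 7ps, so ps = 52.
Buyers pay pb = 52 − 15 = 37; q' = -69 + 7·52 = 295.
The subsidy expands output by 295 − 239 = 56 past the efficient level; on those units the gap between marginal cost and willingness to pay runs from 0 up to 15.
DWL = ½ × 15 × 56 = 420.

Deadweight loss = 420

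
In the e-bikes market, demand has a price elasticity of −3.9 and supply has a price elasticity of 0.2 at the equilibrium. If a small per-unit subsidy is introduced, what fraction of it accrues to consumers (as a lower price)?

For a small subsidy around the equilibrium, the benefit split depends on the relative slopes, which at a point are proportional to the elasticities.
Buyer share = εs/(εs + |εd|) = 0.2/(0.2 + 3.9) = 2/41; seller share = |εd|/(εs + |εd|) = 39/41.

Consumer share = 2/41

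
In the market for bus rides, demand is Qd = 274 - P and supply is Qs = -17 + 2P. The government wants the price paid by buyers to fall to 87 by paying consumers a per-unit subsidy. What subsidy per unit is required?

Required subsidy s = 15 per unit

At a buyer price of 87, quantity demanded is 274 − 1·87 = 187.
Sellers supply 187 only when they receive Ps with -17 + 2·Ps = 187, i.e. Ps = 102.
s = Ps − Pb = 102 − 87 = 15.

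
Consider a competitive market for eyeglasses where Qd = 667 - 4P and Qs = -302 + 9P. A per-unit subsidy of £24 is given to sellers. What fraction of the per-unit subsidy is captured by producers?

Producer share = 4/13

Pre-subsidy: 667 - 4P = -302 + 9P gives P* = 969/13, Q* = 4795/13.
With the subsidy, sellers receive Ps = Pb + 24 for each unit, where Pb is the price buyers pay.
Supply in terms of Pb becomes Qs = -302 + 9(Pb + 24) = -86 + 9Pb. Setting this equal to demand: 667 - 4Pb = -86 + 9Pb, so Pb = 753/13.
Sellers receive Ps = 753/13 + 24 = 1065/13; Q' = 667 − 4·(753/13) = 5659/13.
Buyers' price falls by P* − Pb = 969/13 − 753/13 = 216/13; sellers' price rises by Ps − P* = 1065/13 − 969/13 = 96/13.
So producers capture (96/13)/24 = 4/13 of each unit of subsidy.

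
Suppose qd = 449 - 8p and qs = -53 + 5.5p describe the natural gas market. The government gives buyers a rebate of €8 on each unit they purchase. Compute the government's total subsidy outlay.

Pre-subsidy: 449 - 8p = -53 + 5.5p gives p* = 1004/27, q* = 4091/27.
With the rebate, buyers effectively pay pb = ps − 8, where ps is the price sellers receive.
Demand in terms of ps becomes qd = 449 − 8(ps − 8) = 513 - 8ps. Setting this equal to supply: 513 - 8ps = -53 + 5.5ps, so ps = 1132/27.
Buyers pay pb = 1132/27 − 8 = 916/27; q' = -53 + 5.5·(1132/27) = 4795/27.
Government outlay = subsidy × quantity = 8 × 4795/27 = 38360/27.

Government cost = 38360/27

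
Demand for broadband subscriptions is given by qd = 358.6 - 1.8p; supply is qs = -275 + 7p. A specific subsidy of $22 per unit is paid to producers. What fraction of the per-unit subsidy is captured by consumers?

Pre-subsidy: 358.6 - 1.8p = -275 + 7p gives p* = 72, q* = 229.
With the subsidy, sellers receive ps = pb + 22 for each unit, where pb is the price buyers pay.
Supply in terms of pb becomes qs = -275 + 7(pb + 22) = -121 + 7pb. Setting this equal to demand: 358.6 - 1.8pb = -121 + 7pb, so pb = 54.5.
Sellers receive ps = 54.5 + 22 = 76.5; q' = 358.6 − 1.8·54.5 = 260.5.
Buyers' price falls by p* − pb = 72 − 54.5 = 17.5; sellers' price rises by ps − p* = 76.5 − 72 = 4.5.
So consumers capture 17.5/22 = 35/44 of each unit of subsidy.

Consumer share = 35/44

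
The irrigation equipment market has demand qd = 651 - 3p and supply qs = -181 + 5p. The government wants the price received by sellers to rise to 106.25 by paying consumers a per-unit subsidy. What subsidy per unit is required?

Required subsidy s = 6 per unit

At a seller price of 106.25, quantity supplied is -181 + 5·106.25 = 350.25.
Buyers absorb 350.25 only when they pay pb with 651 − 3·pb = 350.25, i.e. pb = 100.25.
s = ps − pb = 106.25 − 100.25 = 6.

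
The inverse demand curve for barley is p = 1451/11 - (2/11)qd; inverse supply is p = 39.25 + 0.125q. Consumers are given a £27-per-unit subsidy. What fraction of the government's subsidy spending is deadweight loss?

Pre-subsidy: 1451/11 - (2/11)q = 39.25 + 0.125q gives q* = 302 and p* = 77.
With the rebate, buyers effectively pay pb = ps − 27, where ps is the price sellers receive.
On the curves, pb = 1451/11 - (2/11)q and ps = 39.25 + 0.125q; the wedge ps − pb = 27 gives 39.25 + 0.125q − (1451/11 - (2/11)q) = 27, so q' = 390.
Then pb = 1451/11 − (2/11)·390 = 61 and ps = 39.25 + 0.125·390 = 88.
ΔCS = ½(302 + 390)(77 − 61) = 5536; ΔPS = ½(302 + 390)(88 − 77) = 3806.
Government spending = 27 × 390 = 10530.
DWL = ½ × 27 × (390 − 302) = 1188; fraction = 1188 / 10530 = 22/195.

DWL / government spending = 22/195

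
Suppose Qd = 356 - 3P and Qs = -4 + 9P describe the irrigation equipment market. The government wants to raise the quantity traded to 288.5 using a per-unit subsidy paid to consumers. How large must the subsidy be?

At Q = 288.5, invert demand for the buyer price: Pb = (356 − 288.5)/3 = 22.5; invert supply for the seller price: Ps = (288.5 − (-4))/9 = 32.5.
The subsidy must fill the gap: s = Ps − Pb = 32.5 − 22.5 = 10.

Required subsidy s = 10 per unit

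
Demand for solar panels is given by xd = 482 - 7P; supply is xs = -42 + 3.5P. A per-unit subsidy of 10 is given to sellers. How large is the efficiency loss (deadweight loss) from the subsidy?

Pre-subsidy: 482 - 7P = -42 + 3.5P gives P* = 1048/21, x* = 398/3.
With the subsidy, sellers receive Ps = Pb + 10 for each unit, where Pb is the price buyers pay.
Supply in terms of Pb becomes xs = -42 + 3.5(Pb + 10) = -7 + 3.5Pb. Setting this equal to demand: 482 - 7Pb = -7 + 3.5Pb, so Pb = 326/7.
Sellers receive Ps = 326/7 + 10 = 396/7; x' = 482 − 7·(326/7) = 156.
The subsidy expands output by 156 − 398/3 = 70/3 past the efficient level; on those units the gap between marginal cost and willingness to pay runs from 0 up to 10.
DWL = ½ × 10 × 70/3 = 350/3.

Deadweight loss = 350/3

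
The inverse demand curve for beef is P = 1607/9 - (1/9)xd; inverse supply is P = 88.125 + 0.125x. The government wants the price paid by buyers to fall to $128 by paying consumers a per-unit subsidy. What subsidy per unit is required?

Required subsidy s = $17 per unit

At a buyer price of 128, quantity demanded is 1607 − 9·128 = 455.
Sellers supply 455 only when they receive Ps = 88.125 + 0.125·455 = 145.
s = Ps − Pb = 145 − 128 = 17.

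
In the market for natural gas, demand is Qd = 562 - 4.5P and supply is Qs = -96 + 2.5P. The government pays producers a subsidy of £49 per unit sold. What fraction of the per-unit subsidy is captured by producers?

Producer share = 9/14

Pre-subsidy: 562 - 4.5P = -96 + 2.5P gives P* = 94, Q* = 139.
With the subsidy, sellers receive Ps = Pb + 49 for each unit, where Pb is the price buyers pay.
Supply in terms of Pb becomes Qs = -96 + 2.5(Pb + 49) = 26.5 + 2.5Pb. Setting this equal to demand: 562 - 4.5Pb = 26.5 + 2.5Pb, so Pb = 76.5.
Sellers receive Ps = 76.5 + 49 = 125.5; Q' = 562 − 4.5·76.5 = 217.75.
Buyers' price falls by P* − Pb = 94 − 76.5 = 17.5; sellers' price rises by Ps − P* = 125.5 − 94 = 31.5.
So producers capture 31.5/49 = 9/14 of each unit of subsidy.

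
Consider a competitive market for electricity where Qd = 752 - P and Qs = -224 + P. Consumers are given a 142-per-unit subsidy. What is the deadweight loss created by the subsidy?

Deadweight loss = 5041

Pre-subsidy: 752 - P = -224 + P gives P* = 488, Q* = 264.
With the rebate, buyers effectively pay Pb = Ps − 142, where Ps is the price sellers receive.
Demand in terms of Ps becomes Qd = 752 − 1(Ps − 142) = 894 - Ps. Setting this equal to supply: 894 - Ps = -224 + Ps, so Ps = 559.
Buyers pay Pb = 559 − 142 = 417; Q' = -224 + 1·559 = 335.
The subsidy expands output by 335 − 264 = 71 past the efficient level; on those units the gap between marginal cost and willingness to pay runs from 0 up to 142.
DWL = ½ × 142 × 71 = 5041.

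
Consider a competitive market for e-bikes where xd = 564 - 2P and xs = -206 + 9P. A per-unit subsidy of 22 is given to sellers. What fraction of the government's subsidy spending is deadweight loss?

DWL / government spending = 9/230

Pre-subsidy: 564 - 2P = -206 + 9P gives P* = 70, x* = 424.
With the subsidy, sellers receive Ps = Pb + 22 for each unit, where Pb is the price buyers pay.
Supply in terms of Pb becomes xs = -206 + 9(Pb + 22) = -8 + 9Pb. Setting this equal to demand: 564 - 2Pb = -8 + 9Pb, so Pb = 52.
Sellers receive Ps = 52 + 22 = 74; x' = 564 − 2·52 = 460.
ΔCS = ½(424 + 460)(70 − 52) = 7956; ΔPS = ½(424 + 460)(74 − 70) = 1768.
Government spending = 22 × 460 = 10120.
DWL = ½ × 22 × (460 − 424) = 396; fraction = 396 / 10120 = 9/230.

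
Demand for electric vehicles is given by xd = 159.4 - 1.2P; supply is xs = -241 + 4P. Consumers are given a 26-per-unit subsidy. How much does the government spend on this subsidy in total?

Government cost = 2366

Pre-subsidy: 159.4 - 1.2P = -241 + 4P gives P* = 77, x* = 67.
With the rebate, buyers effectively pay Pb = Ps − 26, where Ps is the price sellers receive.
Demand in terms of Ps becomes xd = 159.4 − 1.2(Ps − 26) = 190.6 - 1.2Ps. Setting this equal to supply: 190.6 - 1.2Ps = -241 + 4Ps, so Ps = 83.
Buyers pay Pb = 83 − 26 = 57; x' = -241 + 4·83 = 91.
Government outlay = subsidy × quantity = 26 × 91 = 2366.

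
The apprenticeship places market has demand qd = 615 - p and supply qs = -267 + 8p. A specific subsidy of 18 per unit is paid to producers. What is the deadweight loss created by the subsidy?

Deadweight loss = 144

Pre-subsidy: 615 - p = -267 + 8p gives p* = 98, q* = 517.
With the subsidy, sellers receive ps = pb + 18 for each unit, where pb is the price buyers pay.
Supply in terms of pb becomes qs = -267 + 8(pb + 18) = -123 + 8pb. Setting this equal to demand: 615 - pb = -123 + 8pb, so pb = 82.
Sellers receive ps = 82 + 18 = 100; q' = 615 − 1·82 = 533.
The subsidy expands output by 533 − 517 = 16 past the efficient level; on those units the gap between marginal cost and willingness to pay runs from 0 up to 18.
DWL = ½ × 18 × 16 = 144.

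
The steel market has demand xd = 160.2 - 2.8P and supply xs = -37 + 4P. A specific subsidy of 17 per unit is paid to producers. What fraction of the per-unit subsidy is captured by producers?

Pre-subsidy: 160.2 - 2.8P = -37 + 4P gives P* = 29, x* = 79.
With the subsidy, sellers receive Ps = Pb + 17 for each unit, where Pb is the price buyers pay.
Supply in terms of Pb becomes xs = -37 + 4(Pb + 17) = 31 + 4Pb. Setting this equal to demand: 160.2 - 2.8Pb = 31 + 4Pb, so Pb = 19.
Sellers receive Ps = 19 + 17 = 36; x' = 160.2 − 2.8·19 = 107.
Buyers' price falls by P* − Pb = 29 − 19 = 10; sellers' price rises by Ps − P* = 36 − 29 = 7.
So producers capture 7/17 = 7/17 of each unit of subsidy.

Producer share = 7/17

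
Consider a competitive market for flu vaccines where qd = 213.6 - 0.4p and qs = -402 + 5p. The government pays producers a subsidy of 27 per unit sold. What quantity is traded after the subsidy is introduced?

Pre-subsidy: 213.6 - 0.4p = -402 + 5p gives p* = 114, q* = 168.
With the subsidy, sellers receive ps = pb + 27 for each unit, where pb is the price buyers pay.
Supply in terms of pb becomes qs = -402 + 5(pb + 27) = -267 + 5pb. Setting this equal to demand: 213.6 - 0.4pb = -267 + 5pb, so pb = 89.
Sellers receive ps = 89 + 27 = 116; q' = 213.6 − 0.4·89 = 178.

q' = 178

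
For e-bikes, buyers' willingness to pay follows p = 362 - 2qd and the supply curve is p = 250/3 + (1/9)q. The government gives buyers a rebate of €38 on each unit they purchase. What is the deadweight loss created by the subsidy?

Pre-subsidy: 362 - 2q = 250/3 + (1/9)q gives q* = 132 and p* = 98.
With the rebate, buyers effectively pay pb = ps − 38, where ps is the price sellers receive.
On the curves, pb = 362 - 2q and ps = 250/3 + (1/9)q; the wedge ps − pb = 38 gives 250/3 + (1/9)q − (362 - 2q) = 38, so q' = 150.
Then pb = 362 − 2·150 = 62 and ps = 250/3 + (1/9)·150 = 100.
The subsidy expands output by 150 − 132 = 18 past the efficient level; on those units the gap between marginal cost and willingness to pay runs from 0 up to 38.
DWL = ½ × 38 × 18 = 342.

Deadweight loss = €342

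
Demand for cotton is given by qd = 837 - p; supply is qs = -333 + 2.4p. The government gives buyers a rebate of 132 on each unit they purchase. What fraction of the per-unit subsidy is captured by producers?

Producer share = 5/17

Pre-subsidy: 837 - p = -333 + 2.4p gives p* = 5850/17, q* = 8379/17.
With the rebate, buyers effectively pay pb = ps − 132, where ps is the price sellers receive.
Demand in terms of ps becomes qd = 837 − 1(ps − 132) = 969 - ps. Setting this equal to supply: 969 - ps = -333 + 2.4ps, so ps = 6510/17.
Buyers pay pb = 6510/17 − 132 = 4266/17; q' = -333 + 2.4·(6510/17) = 9963/17.
Buyers' price falls by p* − pb = 5850/17 − 4266/17 = 1584/17; sellers' price rises by ps − p* = 6510/17 − 5850/17 = 660/17.
So producers capture (660/17)/132 = 5/17 of each unit of subsidy.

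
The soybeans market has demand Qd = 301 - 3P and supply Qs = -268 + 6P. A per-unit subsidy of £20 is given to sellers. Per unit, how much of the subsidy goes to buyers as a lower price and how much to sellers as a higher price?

Pre-subsidy: 301 - 3P = -268 + 6P gives P* = 569/9, Q* = 334/3.
With the subsidy, sellers receive Ps = Pb + 20 for each unit, where Pb is the price buyers pay.
Supply in terms of Pb becomes Qs = -268 + 6(Pb + 20) = -148 + 6Pb. Setting this equal to demand: 301 - 3Pb = -148 + 6Pb, so Pb = 449/9.
Sellers receive Ps = 449/9 + 20 = 629/9; Q' = 301 − 3·(449/9) = 454/3.
Buyers' price falls by P* − Pb = 569/9 − 449/9 = 40/3; sellers' price rises by Ps − P* = 629/9 − 569/9 = 20/3.

Buyers gain 40/3 per unit; sellers gain 20/3 per unit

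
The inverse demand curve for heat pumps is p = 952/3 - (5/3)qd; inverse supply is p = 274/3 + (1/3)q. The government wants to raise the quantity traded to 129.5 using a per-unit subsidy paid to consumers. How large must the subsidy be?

Required subsidy s = 33 per unit

At q = 129.5, from the demand curve buyers pay pb = 952/3 − (5/3)·129.5 = 101.5; from the supply curve sellers need ps = 274/3 + (1/3)·129.5 = 134.5.
The subsidy must fill the gap: s = ps − pb = 134.5 − 101.5 = 33.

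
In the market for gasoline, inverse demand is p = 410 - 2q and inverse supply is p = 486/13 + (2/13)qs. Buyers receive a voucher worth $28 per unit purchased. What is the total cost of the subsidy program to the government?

Pre-subsidy: 410 - 2q = 486/13 + (2/13)q gives q* = 173 and p* = 64.
With the rebate, buyers effectively pay pb = ps − 28, where ps is the price sellers receive.
On the curves, pb = 410 - 2q and ps = 486/13 + (2/13)q; the wedge ps − pb = 28 gives 486/13 + (2/13)q − (410 - 2q) = 28, so q' = 186.
Then pb = 410 − 2·186 = 38 and ps = 486/13 + (2/13)·186 = 66.
Government outlay = subsidy × quantity = 28 × 186 = 5208.

Government cost = $5208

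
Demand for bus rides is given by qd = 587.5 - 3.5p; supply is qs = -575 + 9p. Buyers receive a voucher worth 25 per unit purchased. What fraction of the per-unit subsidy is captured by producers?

Pre-subsidy: 587.5 - 3.5p = -575 + 9p gives p* = 93, q* = 262.
With the rebate, buyers effectively pay pb = ps − 25, where ps is the price sellers receive.
Demand in terms of ps becomes qd = 587.5 − 3.5(ps − 25) = 675 - 3.5ps. Setting this equal to supply: 675 - 3.5ps = -575 + 9ps, so ps = 100.
Buyers pay pb = 100 − 25 = 75; q' = -575 + 9·100 = 325.
Buyers' price falls by p* − pb = 93 − 75 = 18; sellers' price rises by ps − p* = 100 − 93 = 7.
So producers capture 7/25 = 0.28 of each unit of subsidy.

Producer share = 0.28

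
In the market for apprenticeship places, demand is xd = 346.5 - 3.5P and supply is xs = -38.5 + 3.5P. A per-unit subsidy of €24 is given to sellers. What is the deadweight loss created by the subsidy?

Pre-subsidy: 346.5 - 3.5P = -38.5 + 3.5P gives P* = 55, x* = 154.
With the subsidy, sellers receive Ps = Pb + 24 for each unit, where Pb is the price buyers pay.
Supply in terms of Pb becomes xs = -38.5 + 3.5(Pb + 24) = 45.5 + 3.5Pb. Setting this equal to demand: 346.5 - 3.5Pb = 45.5 + 3.5Pb, so Pb = 43.
Sellers receive Ps = 43 + 24 = 67; x' = 346.5 − 3.5·43 = 196.
The subsidy expands output by 196 − 154 = 42 past the efficient level; on those units the gap between marginal cost and willingness to pay runs from 0 up to 24.
DWL = ½ × 24 × 42 = 504.

Deadweight loss = €504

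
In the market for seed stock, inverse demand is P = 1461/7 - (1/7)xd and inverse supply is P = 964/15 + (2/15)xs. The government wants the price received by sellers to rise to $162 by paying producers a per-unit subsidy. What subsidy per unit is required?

At a seller price of 162, quantity supplied is -482 + 7.5·162 = 733.
Buyers absorb 733 only when they pay Pb = 1461/7 − (1/7)·733 = 104.
s = Ps − Pb = 162 − 104 = 58.

Required subsidy s = $58 per unit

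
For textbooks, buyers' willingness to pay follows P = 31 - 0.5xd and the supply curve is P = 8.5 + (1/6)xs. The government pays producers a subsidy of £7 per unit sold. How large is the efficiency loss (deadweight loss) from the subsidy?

Deadweight loss = £36.75

Pre-subsidy: 31 - 0.5x = 8.5 + (1/6)x gives x* = 33.75 and P* = 14.125.
With the subsidy, sellers receive Ps = Pb + 7 for each unit, where Pb is the price buyers pay.
On the curves, Pb = 31 - 0.5x and Ps = 8.5 + (1/6)x; the wedge Ps − Pb = 7 gives 8.5 + (1/6)x − (31 - 0.5x) = 7, so x' = 44.25.
Then Pb = 31 − 0.5·44.25 = 8.875 and Ps = 8.5 + (1/6)·44.25 = 15.875.
The subsidy expands output by 44.25 − 33.75 = 10.5 past the efficient level; on those units the gap between marginal cost and willingness to pay runs from 0 up to 7.
DWL = ½ × 7 × 10.5 = 36.75.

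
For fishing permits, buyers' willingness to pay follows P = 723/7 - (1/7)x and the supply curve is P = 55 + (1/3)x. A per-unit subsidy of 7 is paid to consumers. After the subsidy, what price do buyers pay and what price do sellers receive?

Buyers pay 86.7; sellers receive 93.7

Pre-subsidy: 723/7 - (1/7)x = 55 + (1/3)x gives x* = 101.4 and P* = 88.8.
With the rebate, buyers effectively pay Pb = Ps − 7, where Ps is the price sellers receive.
On the curves, Pb = 723/7 - (1/7)x and Ps = 55 + (1/3)x; the wedge Ps − Pb = 7 gives 55 + (1/3)x − (723/7 - (1/7)x) = 7, so x' = 116.1.
Then Pb = 723/7 − (1/7)·116.1 = 86.7 and Ps = 55 + (1/3)·116.1 = 93.7.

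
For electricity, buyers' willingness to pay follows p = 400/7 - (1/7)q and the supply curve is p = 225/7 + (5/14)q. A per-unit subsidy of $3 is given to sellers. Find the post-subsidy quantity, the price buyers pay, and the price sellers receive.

Pre-subsidy: 400/7 - (1/7)q = 225/7 + (5/14)q gives q* = 50 and p* = 50.
With the subsidy, sellers receive ps = pb + 3 for each unit, where pb is the price buyers pay.
On the curves, pb = 400/7 - (1/7)q and ps = 225/7 + (5/14)q; the wedge ps − pb = 3 gives 225/7 + (5/14)q − (400/7 - (1/7)q) = 3, so q' = 56.
Then pb = 400/7 − (1/7)·56 = 344/7 and ps = 225/7 + (5/14)·56 = 365/7.

q' = 56; buyers pay 344/7; sellers receive 365/7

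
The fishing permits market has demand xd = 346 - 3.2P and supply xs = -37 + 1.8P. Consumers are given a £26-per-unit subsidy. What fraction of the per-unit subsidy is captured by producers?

Producer share = 0.64

Pre-subsidy: 346 - 3.2P = -37 + 1.8P gives P* = 76.6, x* = 100.88.
With the rebate, buyers effectively pay Pb = Ps − 26, where Ps is the price sellers receive.
Demand in terms of Ps becomes xd = 346 − 3.2(Ps − 26) = 429.2 - 3.2Ps. Setting this equal to supply: 429.2 - 3.2Ps = -37 + 1.8Ps, so Ps = 93.24.
Buyers pay Pb = 93.24 − 26 = 67.24; x' = -37 + 1.8·93.24 = 130.832.
Buyers' price falls by P* − Pb = 76.6 − 67.24 = 9.36; sellers' price rises by Ps − P* = 93.24 − 76.6 = 16.64.
So producers capture 16.64/26 = 0.64 of each unit of subsidy.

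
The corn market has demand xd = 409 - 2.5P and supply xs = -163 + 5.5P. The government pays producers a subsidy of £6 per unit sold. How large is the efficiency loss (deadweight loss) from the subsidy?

Pre-subsidy: 409 - 2.5P = -163 + 5.5P gives P* = 71.5, x* = 230.25.
With the subsidy, sellers receive Ps = Pb + 6 for each unit, where Pb is the price buyers pay.
Supply in terms of Pb becomes xs = -163 + 5.5(Pb + 6) = -130 + 5.5Pb. Setting this equal to demand: 409 - 2.5Pb = -130 + 5.5Pb, so Pb = 67.375.
Sellers receive Ps = 67.375 + 6 = 73.375; x' = 409 − 2.5·67.375 = 240.5625.
The subsidy expands output by 240.5625 − 230.25 = 10.3125 past the efficient level; on those units the gap between marginal cost and willingness to pay runs from 0 up to 6.
DWL = ½ × 6 × 10.3125 = 30.9375.

Deadweight loss = £30.9375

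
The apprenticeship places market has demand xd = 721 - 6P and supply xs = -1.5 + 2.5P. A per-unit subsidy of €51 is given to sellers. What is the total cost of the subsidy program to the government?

Government cost = €15351

Pre-subsidy: 721 - 6P = -1.5 + 2.5P gives P* = 85, x* = 211.
With the subsidy, sellers receive Ps = Pb + 51 for each unit, where Pb is the price buyers pay.
Supply in terms of Pb becomes xs = -1.5 + 2.5(Pb + 51) = 126 + 2.5Pb. Setting this equal to demand: 721 - 6Pb = 126 + 2.5Pb, so Pb = 70.
Sellers receive Ps = 70 + 51 = 121; x' = 721 − 6·70 = 301.
Government outlay = subsidy × quantity = 51 × 301 = 15351.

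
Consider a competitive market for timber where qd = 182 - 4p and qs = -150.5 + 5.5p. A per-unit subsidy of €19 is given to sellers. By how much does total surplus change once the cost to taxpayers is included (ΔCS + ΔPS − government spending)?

Net change in total surplus = -€418

Pre-subsidy: 182 - 4p = -150.5 + 5.5p gives p* = 35, q* = 42.
With the subsidy, sellers receive ps = pb + 19 for each unit, where pb is the price buyers pay.
Supply in terms of pb becomes qs = -150.5 + 5.5(pb + 19) = -46 + 5.5pb. Setting this equal to demand: 182 - 4pb = -46 + 5.5pb, so pb = 24.
Sellers receive ps = 24 + 19 = 43; q' = 182 − 4·24 = 86.
ΔCS = ½(42 + 86)(35 − 24) = 704; ΔPS = ½(42 + 86)(43 − 35) = 512.
Government spending = 19 × 86 = 1634.
Net change = 704 + 512 − 1634 = -418. The loss equals the DWL triangle ½·19·44.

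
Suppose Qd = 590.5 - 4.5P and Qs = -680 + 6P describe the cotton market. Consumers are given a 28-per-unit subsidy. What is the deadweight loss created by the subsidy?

Deadweight loss = 1008

Pre-subsidy: 590.5 - 4.5P = -680 + 6P gives P* = 121, Q* = 46.
With the rebate, buyers effectively pay Pb = Ps − 28, where Ps is the price sellers receive.
Demand in terms of Ps becomes Qd = 590.5 − 4.5(Ps − 28) = 716.5 - 4.5Ps. Setting this equal to supply: 716.5 - 4.5Ps = -680 + 6Ps, so Ps = 133.
Buyers pay Pb = 133 − 28 = 105; Q' = -680 + 6·133 = 118.
The subsidy expands output by 118 − 46 = 72 past the efficient level; on those units the gap between marginal cost and willingness to pay runs from 0 up to 28.
DWL = ½ × 28 × 72 = 1008.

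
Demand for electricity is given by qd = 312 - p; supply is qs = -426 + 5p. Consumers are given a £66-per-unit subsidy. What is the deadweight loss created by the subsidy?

Pre-subsidy: 312 - p = -426 + 5p gives p* = 123, q* = 189.
With the rebate, buyers effectively pay pb = ps − 66, where ps is the price sellers receive.
Demand in terms of ps becomes qd = 312 − 1(ps − 66) = 378 - ps. Setting this equal to supply: 378 - ps = -426 + 5ps, so ps = 134.
Buyers pay pb = 134 − 66 = 68; q' = -426 + 5·134 = 244.
The subsidy expands output by 244 − 189 = 55 past the efficient level; on those units the gap between marginal cost and willingness to pay runs from 0 up to 66.
DWL = ½ × 66 × 55 = 1815.

Deadweight loss = £1815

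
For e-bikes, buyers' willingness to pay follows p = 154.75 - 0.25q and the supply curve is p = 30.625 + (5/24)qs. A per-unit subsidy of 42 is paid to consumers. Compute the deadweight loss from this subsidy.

Deadweight loss = 21168/11

Pre-subsidy: 154.75 - 0.25q = 30.625 + (5/24)q gives q* = 2979/11 and p* = 1915/22.
With the rebate, buyers effectively pay pb = ps − 42, where ps is the price sellers receive.
On the curves, pb = 154.75 - 0.25q and ps = 30.625 + (5/24)q; the wedge ps − pb = 42 gives 30.625 + (5/24)q − (154.75 - 0.25q) = 42, so q' = 3987/11.
Then pb = 154.75 − 0.25·(3987/11) = 1411/22 and ps = 30.625 + (5/24)·(3987/11) = 2335/22.
The subsidy expands output by 3987/11 − 2979/11 = 1008/11 past the efficient level; on those units the gap between marginal cost and willingness to pay runs from 0 up to 42.
DWL = ½ × 42 × 1008/11 = 21168/11.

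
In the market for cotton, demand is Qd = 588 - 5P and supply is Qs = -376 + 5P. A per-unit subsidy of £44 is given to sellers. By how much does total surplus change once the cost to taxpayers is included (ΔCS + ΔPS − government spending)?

Pre-subsidy: 588 - 5P = -376 + 5P gives P* = 96.4, Q* = 106.
With the subsidy, sellers receive Ps = Pb + 44 for each unit, where Pb is the price buyers pay.
Supply in terms of Pb becomes Qs = -376 + 5(Pb + 44) = -156 + 5Pb. Setting this equal to demand: 588 - 5Pb = -156 + 5Pb, so Pb = 74.4.
Sellers receive Ps = 74.4 + 44 = 118.4; Q' = 588 − 5·74.4 = 216.
ΔCS = ½(106 + 216)(96.4 − 74.4) = 3542; ΔPS = ½(106 + 216)(118.4 − 96.4) = 3542.
Government spending = 44 × 216 = 9504.
Net change = 3542 + 3542 − 9504 = -2420. The loss equals the DWL triangle ½·44·110.

Net change in total surplus = -£2420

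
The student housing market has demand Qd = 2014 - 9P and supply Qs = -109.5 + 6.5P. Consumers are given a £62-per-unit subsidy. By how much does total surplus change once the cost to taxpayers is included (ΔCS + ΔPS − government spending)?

Net change in total surplus = -£7254

Pre-subsidy: 2014 - 9P = -109.5 + 6.5P gives P* = 137, Q* = 781.
With the rebate, buyers effectively pay Pb = Ps − 62, where Ps is the price sellers receive.
Demand in terms of Ps becomes Qd = 2014 − 9(Ps − 62) = 2572 - 9Ps. Setting this equal to supply: 2572 - 9Ps = -109.5 + 6.5Ps, so Ps = 173.
Buyers pay Pb = 173 − 62 = 111; Q' = -109.5 + 6.5·173 = 1015.
ΔCS = ½(781 + 1015)(137 − 111) = 23348; ΔPS = ½(781 + 1015)(173 − 137) = 32328.
Government spending = 62 × 1015 = 62930.
Net change = 23348 + 32328 − 62930 = -7254. The loss equals the DWL triangle ½·62·234.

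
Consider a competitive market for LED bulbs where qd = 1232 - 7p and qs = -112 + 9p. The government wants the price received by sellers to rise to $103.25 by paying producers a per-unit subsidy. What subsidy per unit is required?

At a seller price of 103.25, quantity supplied is -112 + 9·103.25 = 817.25.
Buyers absorb 817.25 only when they pay pb with 1232 − 7·pb = 817.25, i.e. pb = 59.25.
s = ps − pb = 103.25 − 59.25 = 44.

Required subsidy s = $44 per unit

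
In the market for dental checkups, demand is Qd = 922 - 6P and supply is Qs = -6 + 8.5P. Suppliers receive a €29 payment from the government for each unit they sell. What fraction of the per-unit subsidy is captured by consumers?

Pre-subsidy: 922 - 6P = -6 + 8.5P gives P* = 64, Q* = 538.
With the subsidy, sellers receive Ps = Pb + 29 for each unit, where Pb is the price buyers pay.
Supply in terms of Pb becomes Qs = -6 + 8.5(Pb + 29) = 240.5 + 8.5Pb. Setting this equal to demand: 922 - 6Pb = 240.5 + 8.5Pb, so Pb = 47.
Sellers receive Ps = 47 + 29 = 76; Q' = 922 − 6·47 = 640.
Buyers' price falls by P* − Pb = 64 − 47 = 17; sellers' price rises by Ps − P* = 76 − 64 = 12.
So consumers capture 17/29 = 17/29 of each unit of subsidy.

Consumer share = 17/29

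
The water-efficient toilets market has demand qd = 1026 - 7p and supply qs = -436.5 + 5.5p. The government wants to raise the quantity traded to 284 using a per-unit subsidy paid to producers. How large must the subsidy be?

At q = 284, invert demand for the buyer price: pb = (1026 − 284)/7 = 106; invert supply for the seller price: ps = (284 − (-436.5))/5.5 = 131.
The subsidy must fill the gap: s = ps − pb = 131 − 106 = 25.

Required subsidy s = 25 per unit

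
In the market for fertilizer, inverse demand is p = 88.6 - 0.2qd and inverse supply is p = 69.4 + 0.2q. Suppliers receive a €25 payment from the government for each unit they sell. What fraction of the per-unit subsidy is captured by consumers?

Consumer share = 0.5

Pre-subsidy: 88.6 - 0.2q = 69.4 + 0.2q gives q* = 48 and p* = 79.
With the subsidy, sellers receive ps = pb + 25 for each unit, where pb is the price buyers pay.
On the curves, pb = 88.6 - 0.2q and ps = 69.4 + 0.2q; the wedge ps − pb = 25 gives 69.4 + 0.2q − (88.6 - 0.2q) = 25, so q' = 110.5.
Then pb = 88.6 − 0.2·110.5 = 66.5 and ps = 69.4 + 0.2·110.5 = 91.5.
Buyers' price falls by p* − pb = 79 − 66.5 = 12.5; sellers' price rises by ps − p* = 91.5 − 79 = 12.5.
So consumers capture 12.5/25 = 0.5 of each unit of subsidy.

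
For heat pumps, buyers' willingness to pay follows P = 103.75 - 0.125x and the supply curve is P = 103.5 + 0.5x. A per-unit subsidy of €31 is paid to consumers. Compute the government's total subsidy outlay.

Government cost = €1550

Pre-subsidy: 103.75 - 0.125x = 103.5 + 0.5x gives x* = 0.4 and P* = 103.7.
With the rebate, buyers effectively pay Pb = Ps − 31, where Ps is the price sellers receive.
On the curves, Pb = 103.75 - 0.125x and Ps = 103.5 + 0.5x; the wedge Ps − Pb = 31 gives 103.5 + 0.5x − (103.75 - 0.125x) = 31, so x' = 50.
Then Pb = 103.75 − 0.125·50 = 97.5 and Ps = 103.5 + 0.5·50 = 128.5.
Government outlay = subsidy × quantity = 31 × 50 = 1550.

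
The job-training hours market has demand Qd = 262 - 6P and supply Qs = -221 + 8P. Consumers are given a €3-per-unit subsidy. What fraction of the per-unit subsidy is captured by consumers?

Pre-subsidy: 262 - 6P = -221 + 8P gives P* = 34.5, Q* = 55.
With the rebate, buyers effectively pay Pb = Ps − 3, where Ps is the price sellers receive.
Demand in terms of Ps becomes Qd = 262 − 6(Ps − 3) = 280 - 6Ps. Setting this equal to supply: 280 - 6Ps = -221 + 8Ps, so Ps = 501/14.
Buyers pay Pb = 501/14 − 3 = 459/14; Q' = -221 + 8·(501/14) = 457/7.
Buyers' price falls by P* − Pb = 34.5 − 459/14 = 12/7; sellers' price rises by Ps − P* = 501/14 − 34.5 = 9/7.
So consumers capture (12/7)/3 = 4/7 of each unit of subsidy.

Consumer share = 4/7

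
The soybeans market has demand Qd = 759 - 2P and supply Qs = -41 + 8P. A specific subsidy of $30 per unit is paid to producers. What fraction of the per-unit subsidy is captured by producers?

Producer share = 0.2

Pre-subsidy: 759 - 2P = -41 + 8P gives P* = 80, Q* = 599.
With the subsidy, sellers receive Ps = Pb + 30 for each unit, where Pb is the price buyers pay.
Supply in terms of Pb becomes Qs = -41 + 8(Pb + 30) = 199 + 8Pb. Setting this equal to demand: 759 - 2Pb = 199 + 8Pb, so Pb = 56.
Sellers receive Ps = 56 + 30 = 86; Q' = 759 − 2·56 = 647.
Buyers' price falls by P* − Pb = 80 − 56 = 24; sellers' price rises by Ps − P* = 86 − 80 = 6.
So producers capture 6/30 = 0.2 of each unit of subsidy.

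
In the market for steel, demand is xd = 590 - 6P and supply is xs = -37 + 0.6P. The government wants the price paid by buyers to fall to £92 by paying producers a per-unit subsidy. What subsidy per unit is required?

Required subsidy s = £33 per unit

At a buyer price of 92, quantity demanded is 590 − 6·92 = 38.
Sellers supply 38 only when they receive Ps with -37 + 0.6·Ps = 38, i.e. Ps = 125.
s = Ps − Pb = 125 − 92 = 33.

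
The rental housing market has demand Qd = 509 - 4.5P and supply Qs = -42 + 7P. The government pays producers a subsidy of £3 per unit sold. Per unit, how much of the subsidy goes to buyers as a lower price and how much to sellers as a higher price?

Pre-subsidy: 509 - 4.5P = -42 + 7P gives P* = 1102/23, Q* = 6748/23.
With the subsidy, sellers receive Ps = Pb + 3 for each unit, where Pb is the price buyers pay.
Supply in terms of Pb becomes Qs = -42 + 7(Pb + 3) = -21 + 7Pb. Setting this equal to demand: 509 - 4.5Pb = -21 + 7Pb, so Pb = 1060/23.
Sellers receive Ps = 1060/23 + 3 = 1129/23; Q' = 509 − 4.5·(1060/23) = 6937/23.
Buyers' price falls by P* − Pb = 1102/23 − 1060/23 = 42/23; sellers' price rises by Ps − P* = 1129/23 − 1102/23 = 27/23.

Buyers gain 42/23 per unit; sellers gain 27/23 per unit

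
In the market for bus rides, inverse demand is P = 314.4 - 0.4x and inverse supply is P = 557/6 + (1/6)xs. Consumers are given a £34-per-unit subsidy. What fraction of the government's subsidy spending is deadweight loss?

DWL / government spending = 30/451

Pre-subsidy: 314.4 - 0.4x = 557/6 + (1/6)x gives x* = 391 and P* = 158.
With the rebate, buyers effectively pay Pb = Ps − 34, where Ps is the price sellers receive.
On the curves, Pb = 314.4 - 0.4x and Ps = 557/6 + (1/6)x; the wedge Ps − Pb = 34 gives 557/6 + (1/6)x − (314.4 - 0.4x) = 34, so x' = 451.
Then Pb = 314.4 − 0.4·451 = 134 and Ps = 557/6 + (1/6)·451 = 168.
ΔCS = ½(391 + 451)(158 − 134) = 10104; ΔPS = ½(391 + 451)(168 − 158) = 4210.
Government spending = 34 × 451 = 15334.
DWL = ½ × 34 × (451 − 391) = 1020; fraction = 1020 / 15334 = 30/451.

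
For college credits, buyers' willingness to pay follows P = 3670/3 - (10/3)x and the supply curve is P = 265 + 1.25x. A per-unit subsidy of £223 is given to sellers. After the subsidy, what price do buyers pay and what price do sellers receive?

Buyers pay 4006/11; sellers receive 6459/11

Pre-subsidy: 3670/3 - (10/3)x = 265 + 1.25x gives x* = 2300/11 and P* = 5790/11.
With the subsidy, sellers receive Ps = Pb + 223 for each unit, where Pb is the price buyers pay.
On the curves, Pb = 3670/3 - (10/3)x and Ps = 265 + 1.25x; the wedge Ps − Pb = 223 gives 265 + 1.25x − (3670/3 - (10/3)x) = 223, so x' = 14176/55.
Then Pb = 3670/3 − (10/3)·(14176/55) = 4006/11 and Ps = 265 + 1.25·(14176/55) = 6459/11.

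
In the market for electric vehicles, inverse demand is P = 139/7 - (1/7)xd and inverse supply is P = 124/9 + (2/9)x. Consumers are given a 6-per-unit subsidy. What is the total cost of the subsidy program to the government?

Government cost = 4566/23

Pre-subsidy: 139/7 - (1/7)x = 124/9 + (2/9)x gives x* = 383/23 and P* = 402/23.
With the rebate, buyers effectively pay Pb = Ps − 6, where Ps is the price sellers receive.
On the curves, Pb = 139/7 - (1/7)x and Ps = 124/9 + (2/9)x; the wedge Ps − Pb = 6 gives 124/9 + (2/9)x − (139/7 - (1/7)x) = 6, so x' = 761/23.
Then Pb = 139/7 − (1/7)·(761/23) = 348/23 and Ps = 124/9 + (2/9)·(761/23) = 486/23.
Government outlay = subsidy × quantity = 6 × 761/23 = 4566/23.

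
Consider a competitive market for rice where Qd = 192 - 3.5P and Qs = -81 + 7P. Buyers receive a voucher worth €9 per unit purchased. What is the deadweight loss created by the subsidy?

Deadweight loss = €94.5

Pre-subsidy: 192 - 3.5P = -81 + 7P gives P* = 26, Q* = 101.
With the rebate, buyers effectively pay Pb = Ps − 9, where Ps is the price sellers receive.
Demand in terms of Ps becomes Qd = 192 − 3.5(Ps − 9) = 223.5 - 3.5Ps. Setting this equal to supply: 223.5 - 3.5Ps = -81 + 7Ps, so Ps = 29.
Buyers pay Pb = 29 − 9 = 20; Q' = -81 + 7·29 = 122.
The subsidy expands output by 122 − 101 = 21 past the efficient level; on those units the gap between marginal cost and willingness to pay runs from 0 up to 9.
DWL = ½ × 9 × 21 = 94.5.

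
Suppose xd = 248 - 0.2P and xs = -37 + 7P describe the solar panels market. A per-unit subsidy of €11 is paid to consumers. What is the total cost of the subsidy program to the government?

Government cost = 23980/9

Pre-subsidy: 248 - 0.2P = -37 + 7P gives P* = 475/12, x* = 2881/12.
With the rebate, buyers effectively pay Pb = Ps − 11, where Ps is the price sellers receive.
Demand in terms of Ps becomes xd = 248 − 0.2(Ps − 11) = 250.2 - 0.2Ps. Setting this equal to supply: 250.2 - 0.2Ps = -37 + 7Ps, so Ps = 359/9.
Buyers pay Pb = 359/9 − 11 = 260/9; x' = -37 + 7·(359/9) = 2180/9.
Government outlay = subsidy × quantity = 11 × 2180/9 = 23980/9.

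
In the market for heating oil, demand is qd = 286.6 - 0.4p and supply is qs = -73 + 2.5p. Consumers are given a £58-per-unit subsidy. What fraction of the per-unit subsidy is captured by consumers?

Pre-subsidy: 286.6 - 0.4p = -73 + 2.5p gives p* = 124, q* = 237.
With the rebate, buyers effectively pay pb = ps − 58, where ps is the price sellers receive.
Demand in terms of ps becomes qd = 286.6 − 0.4(ps − 58) = 309.8 - 0.4ps. Setting this equal to supply: 309.8 - 0.4ps = -73 + 2.5ps, so ps = 132.
Buyers pay pb = 132 − 58 = 74; q' = -73 + 2.5·132 = 257.
Buyers' price falls by p* − pb = 124 − 74 = 50; sellers' price rises by ps − p* = 132 − 124 = 8.
So consumers capture 50/58 = 25/29 of each unit of subsidy.

Consumer share = 25/29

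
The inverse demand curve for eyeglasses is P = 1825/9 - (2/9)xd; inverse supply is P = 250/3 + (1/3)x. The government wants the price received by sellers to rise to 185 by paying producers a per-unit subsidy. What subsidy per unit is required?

At a seller price of 185, quantity supplied is -250 + 3·185 = 305.
Buyers absorb 305 only when they pay Pb = 1825/9 − (2/9)·305 = 135.
s = Ps − Pb = 185 − 135 = 50.

Required subsidy s = 50 per unit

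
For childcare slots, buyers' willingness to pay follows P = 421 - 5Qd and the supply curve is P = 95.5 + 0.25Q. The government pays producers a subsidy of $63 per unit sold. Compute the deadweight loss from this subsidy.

Pre-subsidy: 421 - 5Q = 95.5 + 0.25Q gives Q* = 62 and P* = 111.
With the subsidy, sellers receive Ps = Pb + 63 for each unit, where Pb is the price buyers pay.
On the curves, Pb = 421 - 5Q and Ps = 95.5 + 0.25Q; the wedge Ps − Pb = 63 gives 95.5 + 0.25Q − (421 - 5Q) = 63, so Q' = 74.
Then Pb = 421 − 5·74 = 51 and Ps = 95.5 + 0.25·74 = 114.
The subsidy expands output by 74 − 62 = 12 past the efficient level; on those units the gap between marginal cost and willingness to pay runs from 0 up to 63.
DWL = ½ × 63 × 12 = 378.

Deadweight loss = $378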